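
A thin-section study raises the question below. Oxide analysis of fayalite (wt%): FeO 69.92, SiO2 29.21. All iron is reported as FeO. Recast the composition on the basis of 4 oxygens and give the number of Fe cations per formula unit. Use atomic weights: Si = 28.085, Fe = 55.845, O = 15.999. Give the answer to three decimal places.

2.001 Fe apfu

69.92 wt% FeO ÷ 71.844 g/mol = 0.97322 mol, giving 0.97322 Fe and 0.97322 O.
29.21 wt% SiO2 ÷ 60.083 g/mol = 0.48616 mol, giving 0.48616 Si and 0.97232 O.
Oxygen sums to 1.94554; scaling by 4/1.94554 = 2.05598 puts the formula on 4 O.
Fe: 0.97322 × 2.05598 = 2.001 atoms per formula unit.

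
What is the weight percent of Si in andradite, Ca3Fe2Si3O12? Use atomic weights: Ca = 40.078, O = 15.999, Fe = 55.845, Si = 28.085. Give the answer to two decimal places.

16.58 mass %

M(Ca3Fe2Si3O12) = 508.167 g/mol.
Si contributes 3 × 28.085 = 84.255 g per mole.
84.255/508.167 = 0.1658 → 16.58%.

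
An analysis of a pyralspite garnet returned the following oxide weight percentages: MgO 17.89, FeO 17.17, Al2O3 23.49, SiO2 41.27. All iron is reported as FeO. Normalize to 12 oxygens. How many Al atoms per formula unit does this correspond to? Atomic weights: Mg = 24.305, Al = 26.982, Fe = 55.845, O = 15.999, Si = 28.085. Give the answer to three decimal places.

2.012 Al apfu

17.89 wt% MgO ÷ 40.304 g/mol = 0.44388 mol, giving 0.44388 Mg and 0.44388 O.
17.17 wt% FeO ÷ 71.844 g/mol = 0.23899 mol, giving 0.23899 Fe and 0.23899 O.
23.49 wt% Al2O3 ÷ 101.961 g/mol = 0.23038 mol, giving 0.46076 Al and 0.69114 O.
41.27 wt% SiO2 ÷ 60.083 g/mol = 0.68688 mol, giving 0.68688 Si and 1.37376 O.
Oxygen sums to 2.74777; scaling by 12/2.74777 = 4.36718 puts the formula on 12 O.
Al: 0.46076 × 4.36718 = 2.012 atoms per formula unit.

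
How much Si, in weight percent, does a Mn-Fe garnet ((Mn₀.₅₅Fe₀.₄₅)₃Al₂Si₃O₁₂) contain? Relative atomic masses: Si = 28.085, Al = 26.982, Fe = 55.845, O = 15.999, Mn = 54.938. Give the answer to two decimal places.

Formula mass = 1.65×54.938 + 1.35×55.845 + 2×26.982 + 3×28.085 + 12×15.999 = 496.245 g/mol, of which 84.255 g is Si.
So Si makes up 84.255/496.245 = 0.1698 of the mass, i.e. 16.98%.

16.98 weight percent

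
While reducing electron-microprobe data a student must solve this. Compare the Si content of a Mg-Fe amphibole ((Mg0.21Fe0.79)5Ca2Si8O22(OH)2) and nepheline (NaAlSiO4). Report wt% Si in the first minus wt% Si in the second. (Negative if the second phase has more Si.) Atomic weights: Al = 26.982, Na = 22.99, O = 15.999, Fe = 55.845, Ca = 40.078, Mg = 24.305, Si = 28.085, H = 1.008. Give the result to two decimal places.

4.21 percentage points

M((Mg0.21Fe0.79)5Ca2Si8O22(OH)2) = 936.936 g/mol, so wt% Si = 224.680/936.936 × 100 = 23.98%.
M(NaAlSiO4) = 142.053 g/mol, so wt% Si = 28.085/142.053 × 100 = 19.77%.
23.98 − 19.77 = 4.21 pp.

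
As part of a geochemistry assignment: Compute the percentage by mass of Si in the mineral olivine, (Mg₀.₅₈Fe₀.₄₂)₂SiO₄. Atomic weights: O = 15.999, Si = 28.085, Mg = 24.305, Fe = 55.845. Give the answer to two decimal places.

16.80 weight percent

M((Mg₀.₅₈Fe₀.₄₂)₂SiO₄) = 167.185 g/mol.
Si contributes 1 × 28.085 = 28.085 g per mole.
28.085/167.185 = 0.1680 → 16.80%.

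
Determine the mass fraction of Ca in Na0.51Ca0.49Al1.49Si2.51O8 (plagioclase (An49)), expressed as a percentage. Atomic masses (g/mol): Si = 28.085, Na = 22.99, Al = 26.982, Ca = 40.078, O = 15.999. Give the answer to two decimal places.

Formula mass = 0.51·22.99 + 0.49·40.078 + 1.49·26.982 + 2.51·28.085 + 8·15.999 = 270.052 g/mol, of which 19.638 g is Ca.
So Ca makes up 19.638/270.052 = 0.0727 of the mass, i.e. 7.27%.

7.27 wt%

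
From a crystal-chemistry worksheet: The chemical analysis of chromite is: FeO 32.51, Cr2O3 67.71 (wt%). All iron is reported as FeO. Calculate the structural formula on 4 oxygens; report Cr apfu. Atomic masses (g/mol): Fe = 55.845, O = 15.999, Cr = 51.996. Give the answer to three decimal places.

32.51 wt% FeO ÷ 71.844 g/mol = 0.45251 mol, giving 0.45251 Fe and 0.45251 O.
67.71 wt% Cr2O3 ÷ 151.989 g/mol = 0.44549 mol, giving 0.89098 Cr and 1.33647 O.
Oxygen sums to 1.78898; scaling by 4/1.78898 = 2.23591 puts the formula on 4 O.
Cr: 0.89098 × 2.23591 = 1.992 atoms per formula unit.

1.992 Cr apfu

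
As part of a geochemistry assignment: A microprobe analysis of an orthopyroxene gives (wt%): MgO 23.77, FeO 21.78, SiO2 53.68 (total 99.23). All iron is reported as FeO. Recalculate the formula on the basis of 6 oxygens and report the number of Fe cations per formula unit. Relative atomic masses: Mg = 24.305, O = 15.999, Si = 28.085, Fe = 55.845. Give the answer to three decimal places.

MgO (M=40.304): mol = 0.58977; Mg = 0.58977, O = 0.58977.
FeO (M=71.844): mol = 0.30316; Fe = 0.30316, O = 0.30316.
SiO2 (M=60.083): mol = 0.89343; Si = 0.89343, O = 1.78686.
ΣO = 2.67979; factor = 6/ΣO = 2.23898.
Fe apfu = 0.30316 × 2.23898 = 0.679.

0.679 Fe apfu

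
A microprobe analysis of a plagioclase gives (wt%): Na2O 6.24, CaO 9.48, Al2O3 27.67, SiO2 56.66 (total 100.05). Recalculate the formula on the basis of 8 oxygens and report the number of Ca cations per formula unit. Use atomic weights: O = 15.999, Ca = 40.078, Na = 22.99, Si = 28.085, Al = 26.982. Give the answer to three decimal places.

0.455 Ca apfu

6.24 wt% Na2O ÷ 61.979 g/mol = 0.10068 mol, giving 0.20136 Na and 0.10068 O.
9.48 wt% CaO ÷ 56.077 g/mol = 0.16905 mol, giving 0.16905 Ca and 0.16905 O.
27.67 wt% Al2O3 ÷ 101.961 g/mol = 0.27138 mol, giving 0.54276 Al and 0.81414 O.
56.66 wt% SiO2 ÷ 60.083 g/mol = 0.94303 mol, giving 0.94303 Si and 1.88606 O.
Oxygen sums to 2.96993; scaling by 8/2.96993 = 2.69367 puts the formula on 8 O.
Ca: 0.16905 × 2.69367 = 0.455 atoms per formula unit.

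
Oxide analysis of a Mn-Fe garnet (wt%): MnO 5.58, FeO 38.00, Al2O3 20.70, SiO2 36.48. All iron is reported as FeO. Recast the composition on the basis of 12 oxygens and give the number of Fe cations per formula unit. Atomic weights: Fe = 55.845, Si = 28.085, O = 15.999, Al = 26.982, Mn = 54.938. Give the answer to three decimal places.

5.58 wt% MnO ÷ 70.937 g/mol = 0.07866 mol, giving 0.07866 Mn and 0.07866 O.
38.00 wt% FeO ÷ 71.844 g/mol = 0.52892 mol, giving 0.52892 Fe and 0.52892 O.
20.70 wt% Al2O3 ÷ 101.961 g/mol = 0.20302 mol, giving 0.40604 Al and 0.60906 O.
36.48 wt% SiO2 ÷ 60.083 g/mol = 0.60716 mol, giving 0.60716 Si and 1.21432 O.
Oxygen sums to 2.43096; scaling by 12/2.43096 = 4.93632 puts the formula on 12 O.
Fe: 0.52892 × 4.93632 = 2.611 atoms per formula unit.

2.611 Fe apfu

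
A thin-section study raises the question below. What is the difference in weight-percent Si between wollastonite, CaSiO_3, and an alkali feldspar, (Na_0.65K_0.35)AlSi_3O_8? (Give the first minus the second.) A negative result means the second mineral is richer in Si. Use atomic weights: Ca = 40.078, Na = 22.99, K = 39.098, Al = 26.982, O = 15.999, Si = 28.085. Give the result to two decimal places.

-7.28 percentage points

Si in CaSiO_3: molar mass 116.160 g/mol; 1×28.085 = 28.085 g → 24.18 wt%.
Si in (Na_0.65K_0.35)AlSi_3O_8: molar mass 267.857 g/mol; 3×28.085 = 84.255 g → 31.46 wt%.
Difference = 24.18 − 31.46 = -7.28 percentage points.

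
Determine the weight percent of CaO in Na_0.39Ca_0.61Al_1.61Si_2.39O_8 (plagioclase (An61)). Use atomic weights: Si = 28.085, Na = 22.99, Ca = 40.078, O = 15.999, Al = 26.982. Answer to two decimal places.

12.58 wt%

Formula mass = 271.970 g/mol.
0.61 Ca → 0.6100 mol CaO per formula unit; M(CaO) = 56.077, so CaO mass = 34.207 g.
34.207/271.970 × 100 = 12.58 wt%.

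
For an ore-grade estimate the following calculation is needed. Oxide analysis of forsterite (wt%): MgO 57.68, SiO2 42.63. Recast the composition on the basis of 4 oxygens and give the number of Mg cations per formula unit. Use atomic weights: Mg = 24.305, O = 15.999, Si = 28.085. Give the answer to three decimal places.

2.008 Mg apfu

MgO (M=40.304): mol = 1.43112; Mg = 1.43112, O = 1.43112.
SiO2 (M=60.083): mol = 0.70952; Si = 0.70952, O = 1.41904.
ΣO = 2.85016; factor = 4/ΣO = 1.40343.
Mg apfu = 1.43112 × 1.40343 = 2.008.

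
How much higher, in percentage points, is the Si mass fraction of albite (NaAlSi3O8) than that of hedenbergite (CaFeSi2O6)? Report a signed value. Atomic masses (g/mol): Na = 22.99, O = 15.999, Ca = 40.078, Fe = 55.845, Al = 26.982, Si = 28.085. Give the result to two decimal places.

M(NaAlSi3O8) = 262.219 g/mol, so wt% Si = 84.255/262.219 × 100 = 32.13%.
M(CaFeSi2O6) = 248.087 g/mol, so wt% Si = 56.170/248.087 × 100 = 22.64%.
32.13 − 22.64 = 9.49 pp.

9.49 percentage points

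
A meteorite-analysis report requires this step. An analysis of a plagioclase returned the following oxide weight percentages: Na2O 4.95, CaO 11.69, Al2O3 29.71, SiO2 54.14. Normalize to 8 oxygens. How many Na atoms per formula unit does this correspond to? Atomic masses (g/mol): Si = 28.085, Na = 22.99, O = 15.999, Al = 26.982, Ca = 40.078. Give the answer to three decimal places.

Na2O: 4.95/61.979 = 0.07987 mol → 0.15974 mol Na, 0.07987 mol O.
CaO: 11.69/56.077 = 0.20846 mol → 0.20846 mol Ca, 0.20846 mol O.
Al2O3: 29.71/101.961 = 0.29139 mol → 0.58278 mol Al, 0.87417 mol O.
SiO2: 54.14/60.083 = 0.90109 mol → 0.90109 mol Si, 1.80218 mol O.
Total oxygen = 2.96468 mol. Normalization factor = 8/2.96468 = 2.69844.
Na per 8 O = 0.15974 × 2.69844 = 0.431.

0.431 Na apfu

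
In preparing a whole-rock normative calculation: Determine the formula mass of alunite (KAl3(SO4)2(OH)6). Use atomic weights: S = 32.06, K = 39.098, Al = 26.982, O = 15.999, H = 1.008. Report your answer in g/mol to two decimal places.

K: 1 × 39.098 = 39.0980
Al: 3 × 26.982 = 80.9460
S: 2 × 32.06 = 64.1200
O: 14 × 15.999 = 223.9860
H: 6 × 1.008 = 6.0480
Summing the contributions gives the formula mass.

414.20 g/mol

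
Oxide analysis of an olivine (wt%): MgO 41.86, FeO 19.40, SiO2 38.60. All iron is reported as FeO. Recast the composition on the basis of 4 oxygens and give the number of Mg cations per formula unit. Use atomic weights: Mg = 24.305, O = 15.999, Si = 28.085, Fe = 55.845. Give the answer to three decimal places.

1.602 Mg apfu

MgO: 41.86/40.304 = 1.03861 mol → 1.03861 mol Mg, 1.03861 mol O.
FeO: 19.40/71.844 = 0.27003 mol → 0.27003 mol Fe, 0.27003 mol O.
SiO2: 38.60/60.083 = 0.64244 mol → 0.64244 mol Si, 1.28488 mol O.
Total oxygen = 2.59352 mol. Normalization factor = 4/2.59352 = 1.54231.
Mg per 4 O = 1.03861 × 1.54231 = 1.602.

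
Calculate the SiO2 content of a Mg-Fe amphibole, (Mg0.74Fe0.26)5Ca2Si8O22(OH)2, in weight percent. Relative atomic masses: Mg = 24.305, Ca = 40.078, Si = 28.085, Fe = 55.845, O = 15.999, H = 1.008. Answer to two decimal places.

56.33 wt%

M((Mg0.74Fe0.26)5Ca2Si8O22(OH)2) = 853.355 g/mol; M(SiO2) = 60.083 g/mol.
Moles SiO2 per formula unit = 8 Si ÷ 1 = 8.0000.
SiO2 fraction = (8.0000 × 60.083) / 853.355 = 480.664/853.355 = 0.5633.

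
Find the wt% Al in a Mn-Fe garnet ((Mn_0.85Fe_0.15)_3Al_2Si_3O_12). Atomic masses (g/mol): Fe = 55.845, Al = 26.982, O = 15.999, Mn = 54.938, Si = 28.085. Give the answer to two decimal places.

10.89 wt%

Formula mass = 2.55×54.938 + 0.45×55.845 + 2×26.982 + 3×28.085 + 12×15.999 = 495.429 g/mol, of which 53.964 g is Al.
So Al makes up 53.964/495.429 = 0.1089 of the mass, i.e. 10.89%.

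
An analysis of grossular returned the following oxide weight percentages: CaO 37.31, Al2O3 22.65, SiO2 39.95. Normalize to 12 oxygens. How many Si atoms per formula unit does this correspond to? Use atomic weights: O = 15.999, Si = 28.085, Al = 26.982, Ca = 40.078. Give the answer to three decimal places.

CaO: 37.31/56.077 = 0.66534 mol → 0.66534 mol Ca, 0.66534 mol O.
Al2O3: 22.65/101.961 = 0.22214 mol → 0.44428 mol Al, 0.66642 mol O.
SiO2: 39.95/60.083 = 0.66491 mol → 0.66491 mol Si, 1.32982 mol O.
Total oxygen = 2.66158 mol. Normalization factor = 12/2.66158 = 4.50860.
Si per 12 O = 0.66491 × 4.50860 = 2.998.

2.998 Si apfu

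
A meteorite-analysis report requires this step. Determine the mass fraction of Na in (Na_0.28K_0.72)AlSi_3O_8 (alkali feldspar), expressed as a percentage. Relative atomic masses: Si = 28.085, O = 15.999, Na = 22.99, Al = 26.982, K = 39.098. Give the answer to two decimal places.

2.35 mass %

M((Na_0.28K_0.72)AlSi_3O_8) = 273.817 g/mol.
Na contributes 0.28 × 22.99 = 6.437 g per mole.
6.437/273.817 = 0.0235 → 2.35%.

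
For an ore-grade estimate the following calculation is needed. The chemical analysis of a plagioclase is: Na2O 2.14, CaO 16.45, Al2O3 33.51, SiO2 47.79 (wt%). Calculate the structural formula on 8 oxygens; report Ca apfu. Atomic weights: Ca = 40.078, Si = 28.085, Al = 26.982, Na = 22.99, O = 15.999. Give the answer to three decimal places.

Na2O: 2.14/61.979 = 0.03453 mol → 0.06906 mol Na, 0.03453 mol O.
CaO: 16.45/56.077 = 0.29335 mol → 0.29335 mol Ca, 0.29335 mol O.
Al2O3: 33.51/101.961 = 0.32866 mol → 0.65732 mol Al, 0.98598 mol O.
SiO2: 47.79/60.083 = 0.79540 mol → 0.79540 mol Si, 1.59080 mol O.
Total oxygen = 2.90466 mol. Normalization factor = 8/2.90466 = 2.75419.
Ca per 8 O = 0.29335 × 2.75419 = 0.808.

0.808 Ca apfu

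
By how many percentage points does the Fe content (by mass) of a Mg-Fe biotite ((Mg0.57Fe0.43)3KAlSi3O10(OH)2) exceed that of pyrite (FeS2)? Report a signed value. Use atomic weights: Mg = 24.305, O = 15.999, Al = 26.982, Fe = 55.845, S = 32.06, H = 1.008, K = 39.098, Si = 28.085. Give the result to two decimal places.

First mineral: 72.040 g Fe in 457.941 g formula = 15.73 wt% Fe.
Second mineral: 55.845 g Fe in 119.965 g formula = 46.55 wt% Fe.
15.73% − 46.55% gives a difference of -30.82 percentage points.

-30.82 percentage points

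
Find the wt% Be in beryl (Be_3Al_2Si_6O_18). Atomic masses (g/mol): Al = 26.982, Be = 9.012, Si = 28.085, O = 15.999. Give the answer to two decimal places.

5.03 mass %

M(Be_3Al_2Si_6O_18) = 537.492 g/mol.
Be contributes 3 × 9.012 = 27.036 g per mole.
27.036/537.492 = 0.0503 → 5.03%.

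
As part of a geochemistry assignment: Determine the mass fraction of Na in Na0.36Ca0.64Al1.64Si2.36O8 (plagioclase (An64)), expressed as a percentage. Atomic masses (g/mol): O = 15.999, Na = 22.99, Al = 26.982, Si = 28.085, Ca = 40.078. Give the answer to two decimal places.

Formula mass = 0.36·22.99 + 0.64·40.078 + 1.64·26.982 + 2.36·28.085 + 8·15.999 = 272.449 g/mol, of which 8.276 g is Na.
So Na makes up 8.276/272.449 = 0.0304 of the mass, i.e. 3.04%.

3.04 weight percent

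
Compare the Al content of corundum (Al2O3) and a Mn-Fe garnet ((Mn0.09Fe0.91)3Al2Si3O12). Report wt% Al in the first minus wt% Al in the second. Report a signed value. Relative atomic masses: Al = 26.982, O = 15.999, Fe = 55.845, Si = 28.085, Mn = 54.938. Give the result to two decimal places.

42.08 percentage points

M(Al2O3) = 101.961 g/mol, so wt% Al = 53.964/101.961 × 100 = 52.93%.
M((Mn0.09Fe0.91)3Al2Si3O12) = 497.497 g/mol, so wt% Al = 53.964/497.497 × 100 = 10.85%.
52.93 − 10.85 = 42.08 pp.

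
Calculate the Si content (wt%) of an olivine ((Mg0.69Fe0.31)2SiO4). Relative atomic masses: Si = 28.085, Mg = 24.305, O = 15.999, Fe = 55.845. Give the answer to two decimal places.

M((Mg0.69Fe0.31)2SiO4) = 160.246 g/mol.
Si contributes 1 × 28.085 = 28.085 g per mole.
28.085/160.246 = 0.1753 → 17.53%.

17.53 wt%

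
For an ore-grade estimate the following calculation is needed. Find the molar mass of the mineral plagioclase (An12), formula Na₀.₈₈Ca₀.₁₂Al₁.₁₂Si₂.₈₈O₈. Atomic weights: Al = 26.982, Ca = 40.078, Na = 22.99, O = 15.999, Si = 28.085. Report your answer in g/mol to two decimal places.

M = 0.88*22.99 + 0.12*40.078 + 1.12*26.982 + 2.88*28.085 + 8*15.999

264.14 g/mol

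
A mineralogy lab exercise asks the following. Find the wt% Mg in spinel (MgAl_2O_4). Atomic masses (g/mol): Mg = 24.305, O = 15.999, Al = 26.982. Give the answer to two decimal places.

Formula mass = 1*24.305 + 2*26.982 + 4*15.999 = 142.265 g/mol, of which 24.305 g is Mg.
So Mg makes up 24.305/142.265 = 0.1708 of the mass, i.e. 17.08%.

17.08 mass %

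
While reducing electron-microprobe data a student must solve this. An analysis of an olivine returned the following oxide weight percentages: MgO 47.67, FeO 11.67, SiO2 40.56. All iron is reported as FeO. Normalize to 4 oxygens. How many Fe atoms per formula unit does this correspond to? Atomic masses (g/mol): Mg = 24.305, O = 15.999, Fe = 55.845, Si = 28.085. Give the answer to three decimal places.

0.241 Fe apfu

MgO (M=40.304): mol = 1.18276; Mg = 1.18276, O = 1.18276.
FeO (M=71.844): mol = 0.16244; Fe = 0.16244, O = 0.16244.
SiO2 (M=60.083): mol = 0.67507; Si = 0.67507, O = 1.35014.
ΣO = 2.69534; factor = 4/ΣO = 1.48404.
Fe apfu = 0.16244 × 1.48404 = 0.241.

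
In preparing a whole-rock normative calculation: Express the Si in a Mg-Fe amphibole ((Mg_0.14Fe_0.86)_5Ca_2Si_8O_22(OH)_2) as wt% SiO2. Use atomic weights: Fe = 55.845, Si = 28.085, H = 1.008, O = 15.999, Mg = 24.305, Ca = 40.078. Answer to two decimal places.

50.70 wt%

Molar mass of (Mg_0.14Fe_0.86)_5Ca_2Si_8O_22(OH)_2 = 0.70·24.305 + 4.30·55.845 + 2·40.078 + 8·28.085 + 24·15.999 + 2·1.008 = 947.975 g/mol.
Each formula unit contains 8 Si, equivalent to 8/1 = 8.0000 mol SiO2.
M(SiO2) = 1×28.085 + 2×15.999 = 60.083 g/mol.
Mass of SiO2 per formula unit = 8.0000 × 60.083 = 480.664 g.
SiO2 wt% = 480.664 / 947.975 × 100 = 50.70%.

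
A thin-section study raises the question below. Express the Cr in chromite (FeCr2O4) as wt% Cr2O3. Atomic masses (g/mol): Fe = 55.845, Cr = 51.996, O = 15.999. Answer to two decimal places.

Formula mass = 223.833 g/mol.
2 Cr → 1.0000 mol Cr2O3 per formula unit; M(Cr2O3) = 151.989, so Cr2O3 mass = 151.989 g.
151.989/223.833 × 100 = 67.90 wt%.

67.90 wt%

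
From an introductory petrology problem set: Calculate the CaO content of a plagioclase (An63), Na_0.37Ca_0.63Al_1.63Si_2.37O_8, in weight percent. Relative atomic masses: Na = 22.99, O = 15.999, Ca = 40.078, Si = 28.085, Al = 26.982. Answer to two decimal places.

M(Na_0.37Ca_0.63Al_1.63Si_2.37O_8) = 272.290 g/mol; M(CaO) = 56.077 g/mol.
Moles CaO per formula unit = 0.63 Ca ÷ 1 = 0.6300.
CaO fraction = (0.6300 × 56.077) / 272.290 = 35.329/272.290 = 0.1297.

12.97 wt%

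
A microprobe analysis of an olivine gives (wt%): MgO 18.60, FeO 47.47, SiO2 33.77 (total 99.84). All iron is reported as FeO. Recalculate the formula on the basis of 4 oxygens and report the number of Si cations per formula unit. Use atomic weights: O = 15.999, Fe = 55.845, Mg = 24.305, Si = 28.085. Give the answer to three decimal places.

MgO (M=40.304): mol = 0.46149; Mg = 0.46149, O = 0.46149.
FeO (M=71.844): mol = 0.66074; Fe = 0.66074, O = 0.66074.
SiO2 (M=60.083): mol = 0.56206; Si = 0.56206, O = 1.12412.
ΣO = 2.24635; factor = 4/ΣO = 1.78067.
Si apfu = 0.56206 × 1.78067 = 1.001.

1.001 Si apfu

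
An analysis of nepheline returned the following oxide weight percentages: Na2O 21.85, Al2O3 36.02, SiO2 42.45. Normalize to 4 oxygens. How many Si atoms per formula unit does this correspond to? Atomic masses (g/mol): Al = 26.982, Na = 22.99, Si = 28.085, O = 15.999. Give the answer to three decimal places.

1.000 Si apfu

21.85 wt% Na2O ÷ 61.979 g/mol = 0.35254 mol, giving 0.70508 Na and 0.35254 O.
36.02 wt% Al2O3 ÷ 101.961 g/mol = 0.35327 mol, giving 0.70654 Al and 1.05981 O.
42.45 wt% SiO2 ÷ 60.083 g/mol = 0.70652 mol, giving 0.70652 Si and 1.41304 O.
Oxygen sums to 2.82539; scaling by 4/2.82539 = 1.41573 puts the formula on 4 O.
Si: 0.70652 × 1.41573 = 1.000 atoms per formula unit.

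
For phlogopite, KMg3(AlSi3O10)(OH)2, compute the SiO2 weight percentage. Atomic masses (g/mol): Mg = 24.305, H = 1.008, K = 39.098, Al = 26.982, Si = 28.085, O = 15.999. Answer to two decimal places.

43.20 wt%

M(KMg3(AlSi3O10)(OH)2) = 417.254 g/mol; M(SiO2) = 60.083 g/mol.
Moles SiO2 per formula unit = 3 Si ÷ 1 = 3.0000.
SiO2 fraction = (3.0000 × 60.083) / 417.254 = 180.249/417.254 = 0.4320.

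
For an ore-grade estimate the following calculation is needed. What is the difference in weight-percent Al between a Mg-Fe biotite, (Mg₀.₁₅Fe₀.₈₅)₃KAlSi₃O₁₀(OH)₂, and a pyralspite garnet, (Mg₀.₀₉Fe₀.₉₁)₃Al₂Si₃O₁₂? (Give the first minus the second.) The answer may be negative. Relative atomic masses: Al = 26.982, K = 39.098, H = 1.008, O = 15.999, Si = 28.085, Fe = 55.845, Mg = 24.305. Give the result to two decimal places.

-5.61 percentage points

Al in (Mg₀.₁₅Fe₀.₈₅)₃KAlSi₃O₁₀(OH)₂: molar mass 497.681 g/mol; 1×26.982 = 26.982 g → 5.42 wt%.
Al in (Mg₀.₀₉Fe₀.₉₁)₃Al₂Si₃O₁₂: molar mass 489.226 g/mol; 2×26.982 = 53.964 g → 11.03 wt%.
Difference = 5.42 − 11.03 = -5.61 percentage points.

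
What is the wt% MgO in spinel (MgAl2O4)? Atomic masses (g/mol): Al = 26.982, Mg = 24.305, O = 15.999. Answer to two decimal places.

28.33 wt%

M(MgAl2O4) = 142.265 g/mol; M(MgO) = 40.304 g/mol.
Moles MgO per formula unit = 1 Mg ÷ 1 = 1.0000.
MgO fraction = (1.0000 × 40.304) / 142.265 = 40.304/142.265 = 0.2833.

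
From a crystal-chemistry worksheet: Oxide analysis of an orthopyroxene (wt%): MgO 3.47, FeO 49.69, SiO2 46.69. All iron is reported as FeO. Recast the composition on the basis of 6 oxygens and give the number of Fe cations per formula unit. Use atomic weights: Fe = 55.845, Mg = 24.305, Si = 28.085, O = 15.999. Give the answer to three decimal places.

1.780 Fe apfu

MgO: 3.47/40.304 = 0.08610 mol → 0.08610 mol Mg, 0.08610 mol O.
FeO: 49.69/71.844 = 0.69164 mol → 0.69164 mol Fe, 0.69164 mol O.
SiO2: 46.69/60.083 = 0.77709 mol → 0.77709 mol Si, 1.55418 mol O.
Total oxygen = 2.33192 mol. Normalization factor = 6/2.33192 = 2.57299.
Fe per 6 O = 0.69164 × 2.57299 = 1.780.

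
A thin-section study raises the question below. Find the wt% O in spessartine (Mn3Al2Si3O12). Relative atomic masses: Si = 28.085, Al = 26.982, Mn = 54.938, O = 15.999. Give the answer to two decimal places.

Formula mass = 3*54.938 + 2*26.982 + 3*28.085 + 12*15.999 = 495.021 g/mol, of which 191.988 g is O.
So O makes up 191.988/495.021 = 0.3878 of the mass, i.e. 38.78%.

38.78 wt%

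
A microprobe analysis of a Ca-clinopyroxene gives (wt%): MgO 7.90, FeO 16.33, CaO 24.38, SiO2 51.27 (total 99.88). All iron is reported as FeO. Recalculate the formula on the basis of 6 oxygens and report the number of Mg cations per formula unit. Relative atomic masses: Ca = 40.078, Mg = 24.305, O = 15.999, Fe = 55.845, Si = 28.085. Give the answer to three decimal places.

MgO (M=40.304): mol = 0.19601; Mg = 0.19601, O = 0.19601.
FeO (M=71.844): mol = 0.22730; Fe = 0.22730, O = 0.22730.
CaO (M=56.077): mol = 0.43476; Ca = 0.43476, O = 0.43476.
SiO2 (M=60.083): mol = 0.85332; Si = 0.85332, O = 1.70664.
ΣO = 2.56471; factor = 6/ΣO = 2.33945.
Mg apfu = 0.19601 × 2.33945 = 0.459.

0.459 Mg apfu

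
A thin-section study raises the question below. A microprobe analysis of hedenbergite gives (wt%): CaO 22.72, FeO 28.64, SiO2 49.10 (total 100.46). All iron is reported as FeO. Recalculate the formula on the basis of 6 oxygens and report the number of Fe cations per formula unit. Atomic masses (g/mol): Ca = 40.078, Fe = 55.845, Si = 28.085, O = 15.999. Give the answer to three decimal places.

22.72 wt% CaO ÷ 56.077 g/mol = 0.40516 mol, giving 0.40516 Ca and 0.40516 O.
28.64 wt% FeO ÷ 71.844 g/mol = 0.39864 mol, giving 0.39864 Fe and 0.39864 O.
49.10 wt% SiO2 ÷ 60.083 g/mol = 0.81720 mol, giving 0.81720 Si and 1.63440 O.
Oxygen sums to 2.43820; scaling by 6/2.43820 = 2.46083 puts the formula on 6 O.
Fe: 0.39864 × 2.46083 = 0.981 atoms per formula unit.

0.981 Fe apfu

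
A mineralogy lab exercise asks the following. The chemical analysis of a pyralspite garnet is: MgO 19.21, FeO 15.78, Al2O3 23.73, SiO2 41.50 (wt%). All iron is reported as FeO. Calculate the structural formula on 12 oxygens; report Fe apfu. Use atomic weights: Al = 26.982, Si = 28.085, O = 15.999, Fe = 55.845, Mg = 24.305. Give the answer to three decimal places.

MgO (M=40.304): mol = 0.47663; Mg = 0.47663, O = 0.47663.
FeO (M=71.844): mol = 0.21964; Fe = 0.21964, O = 0.21964.
Al2O3 (M=101.961): mol = 0.23274; Al = 0.46548, O = 0.69822.
SiO2 (M=60.083): mol = 0.69071; Si = 0.69071, O = 1.38142.
ΣO = 2.77591; factor = 12/ΣO = 4.32291.
Fe apfu = 0.21964 × 4.32291 = 0.949.

0.949 Fe apfu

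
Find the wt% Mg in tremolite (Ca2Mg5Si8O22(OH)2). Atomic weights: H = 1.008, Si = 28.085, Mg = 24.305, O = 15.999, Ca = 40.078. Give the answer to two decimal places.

14.96 weight percent

Formula mass = 2×40.078 + 5×24.305 + 8×28.085 + 24×15.999 + 2×1.008 = 812.353 g/mol, of which 121.525 g is Mg.
So Mg makes up 121.525/812.353 = 0.1496 of the mass, i.e. 14.96%.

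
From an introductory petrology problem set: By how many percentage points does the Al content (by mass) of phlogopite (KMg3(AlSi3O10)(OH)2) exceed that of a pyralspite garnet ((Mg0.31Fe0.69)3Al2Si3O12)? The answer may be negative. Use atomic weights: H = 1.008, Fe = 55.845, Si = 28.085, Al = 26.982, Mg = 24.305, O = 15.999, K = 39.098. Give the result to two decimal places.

Al in KMg3(AlSi3O10)(OH)2: molar mass 417.254 g/mol; 1×26.982 = 26.982 g → 6.47 wt%.
Al in (Mg0.31Fe0.69)3Al2Si3O12: molar mass 468.410 g/mol; 2×26.982 = 53.964 g → 11.52 wt%.
Difference = 6.47 − 11.52 = -5.05 percentage points.

-5.05 percentage points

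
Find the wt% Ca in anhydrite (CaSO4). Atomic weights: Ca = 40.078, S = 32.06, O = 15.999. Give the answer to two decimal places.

29.44 wt%

M(CaSO4) = 136.134 g/mol.
Ca contributes 1 × 40.078 = 40.078 g per mole.
40.078/136.134 = 0.2944 → 29.44%.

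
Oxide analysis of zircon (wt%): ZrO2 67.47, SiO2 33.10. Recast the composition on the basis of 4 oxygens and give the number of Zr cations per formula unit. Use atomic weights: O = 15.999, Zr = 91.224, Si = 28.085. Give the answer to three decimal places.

ZrO2 (M=123.222): mol = 0.54755; Zr = 0.54755, O = 1.09510.
SiO2 (M=60.083): mol = 0.55090; Si = 0.55090, O = 1.10180.
ΣO = 2.19690; factor = 4/ΣO = 1.82075.
Zr apfu = 0.54755 × 1.82075 = 0.997.

0.997 Zr apfu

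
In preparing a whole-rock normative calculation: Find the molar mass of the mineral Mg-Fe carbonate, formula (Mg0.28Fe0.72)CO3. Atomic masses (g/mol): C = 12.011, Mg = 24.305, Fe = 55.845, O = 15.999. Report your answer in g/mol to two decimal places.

Mg: 0.28 × 24.305 = 6.8054
Fe: 0.72 × 55.845 = 40.2084
C: 1 × 12.011 = 12.0110
O: 3 × 15.999 = 47.9970
Summing the contributions gives the formula mass.

107.02 g/mol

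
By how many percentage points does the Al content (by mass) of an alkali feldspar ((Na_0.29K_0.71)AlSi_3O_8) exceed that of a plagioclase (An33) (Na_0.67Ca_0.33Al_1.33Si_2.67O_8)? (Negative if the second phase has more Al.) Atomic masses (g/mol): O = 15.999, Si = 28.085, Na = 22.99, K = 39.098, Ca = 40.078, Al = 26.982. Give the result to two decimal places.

-3.56 percentage points

First mineral: 26.982 g Al in 273.656 g formula = 9.86 wt% Al.
Second mineral: 35.886 g Al in 267.494 g formula = 13.42 wt% Al.
9.86% − 13.42% gives a difference of -3.56 percentage points.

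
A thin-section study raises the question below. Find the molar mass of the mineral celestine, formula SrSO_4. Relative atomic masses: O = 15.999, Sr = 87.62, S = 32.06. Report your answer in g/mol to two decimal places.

Sr: 1 × 87.62 = 87.6200
S: 1 × 32.06 = 32.0600
O: 4 × 15.999 = 63.9960
Summing the contributions gives the formula mass.

183.68 g/mol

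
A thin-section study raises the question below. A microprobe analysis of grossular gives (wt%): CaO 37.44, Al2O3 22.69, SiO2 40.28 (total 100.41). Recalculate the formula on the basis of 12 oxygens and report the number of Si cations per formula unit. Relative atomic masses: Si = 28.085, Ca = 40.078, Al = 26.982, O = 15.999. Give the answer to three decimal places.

CaO: 37.44/56.077 = 0.66765 mol → 0.66765 mol Ca, 0.66765 mol O.
Al2O3: 22.69/101.961 = 0.22254 mol → 0.44508 mol Al, 0.66762 mol O.
SiO2: 40.28/60.083 = 0.67041 mol → 0.67041 mol Si, 1.34082 mol O.
Total oxygen = 2.67609 mol. Normalization factor = 12/2.67609 = 4.48415.
Si per 12 O = 0.67041 × 4.48415 = 3.006.

3.006 Si apfu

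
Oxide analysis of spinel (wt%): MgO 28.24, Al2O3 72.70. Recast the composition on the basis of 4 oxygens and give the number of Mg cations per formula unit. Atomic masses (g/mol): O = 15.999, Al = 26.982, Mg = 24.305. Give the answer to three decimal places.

0.987 Mg apfu

MgO (M=40.304): mol = 0.70067; Mg = 0.70067, O = 0.70067.
Al2O3 (M=101.961): mol = 0.71302; Al = 1.42604, O = 2.13906.
ΣO = 2.83973; factor = 4/ΣO = 1.40858.
Mg apfu = 0.70067 × 1.40858 = 0.987.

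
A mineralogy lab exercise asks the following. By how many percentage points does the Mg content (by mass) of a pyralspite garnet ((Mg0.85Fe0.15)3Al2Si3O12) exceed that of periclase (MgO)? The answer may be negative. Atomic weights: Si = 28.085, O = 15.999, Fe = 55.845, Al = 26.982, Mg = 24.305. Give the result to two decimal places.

-45.45 percentage points

Mg in (Mg0.85Fe0.15)3Al2Si3O12: molar mass 417.315 g/mol; 2.55×24.305 = 61.978 g → 14.85 wt%.
Mg in MgO: molar mass 40.304 g/mol; 1×24.305 = 24.305 g → 60.30 wt%.
Difference = 14.85 − 60.30 = -45.45 percentage points.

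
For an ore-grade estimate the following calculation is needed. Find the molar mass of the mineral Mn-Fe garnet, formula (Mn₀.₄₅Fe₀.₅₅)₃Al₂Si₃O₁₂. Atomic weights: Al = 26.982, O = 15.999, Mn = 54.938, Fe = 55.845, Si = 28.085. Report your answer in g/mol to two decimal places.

496.52 g/mol

M = 1.35(54.938) + 1.65(55.845) + 2(26.982) + 3(28.085) + 12(15.999)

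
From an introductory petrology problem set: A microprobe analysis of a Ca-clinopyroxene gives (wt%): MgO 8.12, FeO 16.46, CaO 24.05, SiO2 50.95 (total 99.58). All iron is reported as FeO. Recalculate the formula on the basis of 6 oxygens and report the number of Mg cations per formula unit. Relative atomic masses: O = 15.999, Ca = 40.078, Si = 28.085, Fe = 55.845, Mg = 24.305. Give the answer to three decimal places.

MgO: 8.12/40.304 = 0.20147 mol → 0.20147 mol Mg, 0.20147 mol O.
FeO: 16.46/71.844 = 0.22911 mol → 0.22911 mol Fe, 0.22911 mol O.
CaO: 24.05/56.077 = 0.42887 mol → 0.42887 mol Ca, 0.42887 mol O.
SiO2: 50.95/60.083 = 0.84799 mol → 0.84799 mol Si, 1.69598 mol O.
Total oxygen = 2.55543 mol. Normalization factor = 6/2.55543 = 2.34794.
Mg per 6 O = 0.20147 × 2.34794 = 0.473.

0.473 Mg apfu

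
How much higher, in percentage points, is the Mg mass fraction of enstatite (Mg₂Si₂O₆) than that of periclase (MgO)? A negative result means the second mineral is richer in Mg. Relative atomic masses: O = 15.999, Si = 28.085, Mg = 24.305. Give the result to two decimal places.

-36.09 percentage points

Mg in Mg₂Si₂O₆: molar mass 200.774 g/mol; 2×24.305 = 48.610 g → 24.21 wt%.
Mg in MgO: molar mass 40.304 g/mol; 1×24.305 = 24.305 g → 60.30 wt%.
Difference = 24.21 − 60.30 = -36.09 percentage points.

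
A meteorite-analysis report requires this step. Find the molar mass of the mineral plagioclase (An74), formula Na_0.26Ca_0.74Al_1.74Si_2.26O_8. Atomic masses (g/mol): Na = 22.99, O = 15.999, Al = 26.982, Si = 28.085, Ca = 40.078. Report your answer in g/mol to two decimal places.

Na: 0.26 × 22.99 = 5.9774
Ca: 0.74 × 40.078 = 29.6577
Al: 1.74 × 26.982 = 46.9487
Si: 2.26 × 28.085 = 63.4721
O: 8 × 15.999 = 127.9920
Summing the contributions gives the formula mass.

274.05 g/mol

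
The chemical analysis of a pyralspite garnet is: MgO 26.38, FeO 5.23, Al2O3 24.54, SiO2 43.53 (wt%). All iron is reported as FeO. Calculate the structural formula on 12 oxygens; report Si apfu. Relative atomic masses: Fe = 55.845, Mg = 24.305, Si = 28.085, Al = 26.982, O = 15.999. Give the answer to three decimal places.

MgO: 26.38/40.304 = 0.65453 mol → 0.65453 mol Mg, 0.65453 mol O.
FeO: 5.23/71.844 = 0.07280 mol → 0.07280 mol Fe, 0.07280 mol O.
Al2O3: 24.54/101.961 = 0.24068 mol → 0.48136 mol Al, 0.72204 mol O.
SiO2: 43.53/60.083 = 0.72450 mol → 0.72450 mol Si, 1.44900 mol O.
Total oxygen = 2.89837 mol. Normalization factor = 12/2.89837 = 4.14026.
Si per 12 O = 0.72450 × 4.14026 = 3.000.

3.000 Si apfu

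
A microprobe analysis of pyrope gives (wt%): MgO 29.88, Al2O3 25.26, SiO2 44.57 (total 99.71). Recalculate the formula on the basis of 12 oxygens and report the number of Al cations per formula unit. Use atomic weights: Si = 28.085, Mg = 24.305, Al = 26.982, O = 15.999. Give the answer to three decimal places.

MgO: 29.88/40.304 = 0.74137 mol → 0.74137 mol Mg, 0.74137 mol O.
Al2O3: 25.26/101.961 = 0.24774 mol → 0.49548 mol Al, 0.74322 mol O.
SiO2: 44.57/60.083 = 0.74181 mol → 0.74181 mol Si, 1.48362 mol O.
Total oxygen = 2.96821 mol. Normalization factor = 12/2.96821 = 4.04284.
Al per 12 O = 0.49548 × 4.04284 = 2.003.

2.003 Al apfu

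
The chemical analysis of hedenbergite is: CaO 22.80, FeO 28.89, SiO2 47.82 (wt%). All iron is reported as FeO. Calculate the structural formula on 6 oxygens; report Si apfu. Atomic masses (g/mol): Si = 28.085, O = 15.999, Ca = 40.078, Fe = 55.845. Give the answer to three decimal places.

1.989 Si apfu

CaO: 22.80/56.077 = 0.40658 mol → 0.40658 mol Ca, 0.40658 mol O.
FeO: 28.89/71.844 = 0.40212 mol → 0.40212 mol Fe, 0.40212 mol O.
SiO2: 47.82/60.083 = 0.79590 mol → 0.79590 mol Si, 1.59180 mol O.
Total oxygen = 2.40050 mol. Normalization factor = 6/2.40050 = 2.49948.
Si per 6 O = 0.79590 × 2.49948 = 1.989.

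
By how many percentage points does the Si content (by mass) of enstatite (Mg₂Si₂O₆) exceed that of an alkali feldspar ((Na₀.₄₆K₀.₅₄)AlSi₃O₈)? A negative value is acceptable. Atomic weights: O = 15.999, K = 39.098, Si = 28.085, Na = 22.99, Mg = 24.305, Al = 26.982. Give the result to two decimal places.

First mineral: 56.170 g Si in 200.774 g formula = 27.98 wt% Si.
Second mineral: 84.255 g Si in 270.917 g formula = 31.10 wt% Si.
27.98% − 31.10% gives a difference of -3.12 percentage points.

-3.12 percentage points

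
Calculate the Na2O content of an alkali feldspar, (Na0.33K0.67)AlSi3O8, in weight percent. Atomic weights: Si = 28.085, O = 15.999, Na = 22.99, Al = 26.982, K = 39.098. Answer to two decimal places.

Formula mass = 273.011 g/mol.
0.33 Na → 0.1650 mol Na2O per formula unit; M(Na2O) = 61.979, so Na2O mass = 10.227 g.
10.227/273.011 × 100 = 3.75 wt%.

3.75 wt%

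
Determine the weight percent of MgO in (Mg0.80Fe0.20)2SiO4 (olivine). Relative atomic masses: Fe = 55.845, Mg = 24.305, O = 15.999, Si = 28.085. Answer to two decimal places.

Formula mass = 153.307 g/mol.
1.60 Mg → 1.6000 mol MgO per formula unit; M(MgO) = 40.304, so MgO mass = 64.486 g.
64.486/153.307 × 100 = 42.06 wt%.

42.06 wt%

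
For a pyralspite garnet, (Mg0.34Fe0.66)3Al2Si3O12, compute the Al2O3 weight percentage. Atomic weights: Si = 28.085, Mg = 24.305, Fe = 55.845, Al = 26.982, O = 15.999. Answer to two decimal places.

21.90 wt%

Formula mass = 465.571 g/mol.
2 Al → 1.0000 mol Al2O3 per formula unit; M(Al2O3) = 101.961, so Al2O3 mass = 101.961 g.
101.961/465.571 × 100 = 21.90 wt%.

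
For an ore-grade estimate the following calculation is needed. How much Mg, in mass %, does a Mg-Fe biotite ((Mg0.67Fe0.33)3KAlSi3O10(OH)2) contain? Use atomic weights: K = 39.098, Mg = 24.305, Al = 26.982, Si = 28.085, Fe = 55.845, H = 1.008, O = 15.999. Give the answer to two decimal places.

10.89 mass %

Molar mass of (Mg0.67Fe0.33)3KAlSi3O10(OH)2: 2.01·24.305 + 0.99·55.845 + 1·39.098 + 1·26.982 + 3·28.085 + 12·15.999 + 2·1.008 = 448.479 g/mol.
Mass of Mg per formula unit: 2.01 × 24.305 = 48.853 g.
Weight fraction Mg = 48.853 / 448.479 = 0.1089.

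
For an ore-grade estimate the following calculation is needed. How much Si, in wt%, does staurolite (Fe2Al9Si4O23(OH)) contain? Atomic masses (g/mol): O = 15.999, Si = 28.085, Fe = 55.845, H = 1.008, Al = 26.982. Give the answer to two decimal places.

Formula mass = 2×55.845 + 9×26.982 + 4×28.085 + 24×15.999 + 1×1.008 = 851.852 g/mol, of which 112.340 g is Si.
So Si makes up 112.340/851.852 = 0.1319 of the mass, i.e. 13.19%.

13.19 wt%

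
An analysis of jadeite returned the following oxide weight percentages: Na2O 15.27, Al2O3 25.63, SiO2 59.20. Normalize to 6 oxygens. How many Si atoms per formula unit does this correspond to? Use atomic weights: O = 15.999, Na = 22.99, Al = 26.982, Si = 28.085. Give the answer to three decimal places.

Na2O: 15.27/61.979 = 0.24637 mol → 0.49274 mol Na, 0.24637 mol O.
Al2O3: 25.63/101.961 = 0.25137 mol → 0.50274 mol Al, 0.75411 mol O.
SiO2: 59.20/60.083 = 0.98530 mol → 0.98530 mol Si, 1.97060 mol O.
Total oxygen = 2.97108 mol. Normalization factor = 6/2.97108 = 2.01947.
Si per 6 O = 0.98530 × 2.01947 = 1.990.

1.990 Si apfu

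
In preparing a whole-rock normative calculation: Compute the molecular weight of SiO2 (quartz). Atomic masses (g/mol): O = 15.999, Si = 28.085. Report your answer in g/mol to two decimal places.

60.08 g/mol

M = 1·28.085 + 2·15.999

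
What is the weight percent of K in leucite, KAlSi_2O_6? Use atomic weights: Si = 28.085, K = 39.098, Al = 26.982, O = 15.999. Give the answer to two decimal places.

17.91 mass %

Formula mass = 1×39.098 + 1×26.982 + 2×28.085 + 6×15.999 = 218.244 g/mol, of which 39.098 g is K.
So K makes up 39.098/218.244 = 0.1791 of the mass, i.e. 17.91%.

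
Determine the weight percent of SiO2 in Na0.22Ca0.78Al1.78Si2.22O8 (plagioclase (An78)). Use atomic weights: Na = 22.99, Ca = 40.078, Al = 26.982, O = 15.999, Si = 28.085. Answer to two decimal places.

Formula mass = 274.687 g/mol.
2.22 Si → 2.2200 mol SiO2 per formula unit; M(SiO2) = 60.083, so SiO2 mass = 133.384 g.
133.384/274.687 × 100 = 48.56 wt%.

48.56 wt%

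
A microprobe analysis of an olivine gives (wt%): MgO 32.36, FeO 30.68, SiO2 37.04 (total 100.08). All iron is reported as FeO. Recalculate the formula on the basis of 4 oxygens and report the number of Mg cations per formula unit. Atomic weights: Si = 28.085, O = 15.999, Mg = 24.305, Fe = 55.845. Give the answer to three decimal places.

1.304 Mg apfu

MgO: 32.36/40.304 = 0.80290 mol → 0.80290 mol Mg, 0.80290 mol O.
FeO: 30.68/71.844 = 0.42704 mol → 0.42704 mol Fe, 0.42704 mol O.
SiO2: 37.04/60.083 = 0.61648 mol → 0.61648 mol Si, 1.23296 mol O.
Total oxygen = 2.46290 mol. Normalization factor = 4/2.46290 = 1.62410.
Mg per 4 O = 0.80290 × 1.62410 = 1.304.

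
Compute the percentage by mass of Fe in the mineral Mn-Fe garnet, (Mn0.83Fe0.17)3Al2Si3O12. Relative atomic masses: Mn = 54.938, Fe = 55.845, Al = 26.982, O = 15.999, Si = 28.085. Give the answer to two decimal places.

5.75 mass %

Formula mass = 2.49*54.938 + 0.51*55.845 + 2*26.982 + 3*28.085 + 12*15.999 = 495.484 g/mol, of which 28.481 g is Fe.
So Fe makes up 28.481/495.484 = 0.0575 of the mass, i.e. 5.75%.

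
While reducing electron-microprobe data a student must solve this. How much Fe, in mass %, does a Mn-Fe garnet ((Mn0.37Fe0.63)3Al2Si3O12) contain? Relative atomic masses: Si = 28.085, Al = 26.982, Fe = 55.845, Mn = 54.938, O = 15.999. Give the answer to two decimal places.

21.25 mass %

Molar mass of (Mn0.37Fe0.63)3Al2Si3O12: 1.11·54.938 + 1.89·55.845 + 2·26.982 + 3·28.085 + 12·15.999 = 496.735 g/mol.
Mass of Fe per formula unit: 1.89 × 55.845 = 105.547 g.
Weight fraction Fe = 105.547 / 496.735 = 0.2125.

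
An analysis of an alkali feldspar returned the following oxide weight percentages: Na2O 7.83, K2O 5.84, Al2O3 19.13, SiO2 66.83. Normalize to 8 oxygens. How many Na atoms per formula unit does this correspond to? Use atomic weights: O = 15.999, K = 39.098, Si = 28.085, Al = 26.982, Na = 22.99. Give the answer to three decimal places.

0.679 Na apfu

Na2O: 7.83/61.979 = 0.12633 mol → 0.25266 mol Na, 0.12633 mol O.
K2O: 5.84/94.195 = 0.06200 mol → 0.12400 mol K, 0.06200 mol O.
Al2O3: 19.13/101.961 = 0.18762 mol → 0.37524 mol Al, 0.56286 mol O.
SiO2: 66.83/60.083 = 1.11229 mol → 1.11229 mol Si, 2.22458 mol O.
Total oxygen = 2.97577 mol. Normalization factor = 8/2.97577 = 2.68838.
Na per 8 O = 0.25266 × 2.68838 = 0.679.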